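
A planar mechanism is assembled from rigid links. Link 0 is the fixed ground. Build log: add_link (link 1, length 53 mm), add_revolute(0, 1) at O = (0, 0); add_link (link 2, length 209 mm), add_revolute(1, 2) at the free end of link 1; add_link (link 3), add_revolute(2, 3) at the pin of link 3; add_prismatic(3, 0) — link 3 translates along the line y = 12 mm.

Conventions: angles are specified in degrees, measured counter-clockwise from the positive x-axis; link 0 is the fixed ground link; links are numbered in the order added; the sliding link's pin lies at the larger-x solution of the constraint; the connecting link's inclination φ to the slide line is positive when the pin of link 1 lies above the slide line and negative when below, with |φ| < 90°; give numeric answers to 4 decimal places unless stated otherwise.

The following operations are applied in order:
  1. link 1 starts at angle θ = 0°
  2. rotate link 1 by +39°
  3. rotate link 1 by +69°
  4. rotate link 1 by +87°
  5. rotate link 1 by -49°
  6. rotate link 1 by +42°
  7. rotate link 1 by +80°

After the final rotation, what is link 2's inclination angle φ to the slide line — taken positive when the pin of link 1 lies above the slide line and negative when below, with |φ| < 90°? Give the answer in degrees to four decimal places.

geometry: r = 53 mm, L = 209 mm, e = 12 mm; θ starts at 0°
rotate link 1 by +39°: θ ← 0° +39° = 39°
rotate link 1 by +69°: θ ← 39° +69° = 108°
rotate link 1 by +87°: θ ← 108° +87° = 195°
rotate link 1 by -49°: θ ← 195° -49° = 146°
rotate link 1 by +42°: θ ← 146° +42° = 188°
rotate link 1 by +80°: θ ← 188° +80° = 268°
h = r sin θ − e = -52.967714 − 12 = -64.967714
sin φ = h / L = -64.967714 / 209 = -0.31085031
φ = arcsin(-0.31085031) = -18.110481°

-18.1105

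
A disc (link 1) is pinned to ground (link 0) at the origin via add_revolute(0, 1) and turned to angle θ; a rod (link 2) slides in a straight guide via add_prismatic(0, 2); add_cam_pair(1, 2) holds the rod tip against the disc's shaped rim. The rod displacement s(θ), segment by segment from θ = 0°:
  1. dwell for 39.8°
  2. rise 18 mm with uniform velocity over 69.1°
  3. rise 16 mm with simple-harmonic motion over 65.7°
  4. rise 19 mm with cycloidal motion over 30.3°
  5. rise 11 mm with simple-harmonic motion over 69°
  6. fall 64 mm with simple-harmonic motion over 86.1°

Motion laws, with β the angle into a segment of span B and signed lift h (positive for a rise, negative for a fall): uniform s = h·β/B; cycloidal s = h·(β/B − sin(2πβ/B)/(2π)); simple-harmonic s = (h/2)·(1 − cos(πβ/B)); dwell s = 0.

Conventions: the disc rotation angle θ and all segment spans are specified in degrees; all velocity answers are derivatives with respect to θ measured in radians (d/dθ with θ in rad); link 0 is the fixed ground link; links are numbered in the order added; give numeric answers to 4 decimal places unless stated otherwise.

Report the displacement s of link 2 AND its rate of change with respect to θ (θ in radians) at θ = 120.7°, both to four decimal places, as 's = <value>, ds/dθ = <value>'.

segment 1 (0° to 39.8°, dwell): s unchanged at 0.0000
segment 2 (39.8° to 108.9°, uniform, h = 18) is passed completely: s = 0.0000 + (18) = 18.0000
θ = 120.7° falls in segment 3 (108.9° to 174.6°, simple-harmonic, h = 16): β = 120.7 − 108.9 = 11.8°, B = 65.7°; Δs = 16/2·(1 − cos(π·0.1796)) = 1.2401; s = 18.0000 + 1.2401 = 19.2401
velocity in seg [108.9°–174.6°] (simple-harmonic), θ in radians: β = 11.8° = 0.2059 rad, B = 65.7° = 1.1467 rad; ds/dθ = (πh/(2B)) sin(πβ/B) = (π·16/(2·1.1467)) sin(π·0.1796) = 11.721133 mm/rad

s = 19.2401, ds/dθ = 11.7211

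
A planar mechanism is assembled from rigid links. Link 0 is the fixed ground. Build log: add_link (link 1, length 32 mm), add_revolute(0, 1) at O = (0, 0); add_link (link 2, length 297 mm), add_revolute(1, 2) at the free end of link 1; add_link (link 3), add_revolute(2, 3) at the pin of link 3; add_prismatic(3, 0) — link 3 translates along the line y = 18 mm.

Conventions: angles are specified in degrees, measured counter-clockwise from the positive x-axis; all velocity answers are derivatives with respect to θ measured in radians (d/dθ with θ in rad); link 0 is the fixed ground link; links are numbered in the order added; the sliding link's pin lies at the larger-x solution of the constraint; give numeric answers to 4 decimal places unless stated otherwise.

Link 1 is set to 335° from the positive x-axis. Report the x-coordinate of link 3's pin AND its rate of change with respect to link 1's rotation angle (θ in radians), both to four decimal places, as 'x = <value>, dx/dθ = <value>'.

geometry: r = 32 mm, L = 297 mm, e = 18 mm
crank pin P = (r cos θ, r sin θ) = (29.001849, -13.523784)
h = r sin θ − e = -13.523784 − 18 = -31.523784
x = r cos θ + √(L² − h²) = 29.001849 + 295.322283 = 324.324132
dx/dθ = −r sin θ − h·r cos θ/√(L² − h²) (θ in radians; h = -31.523784) = 16.619548

x = 324.3241, dx/dθ = 16.6195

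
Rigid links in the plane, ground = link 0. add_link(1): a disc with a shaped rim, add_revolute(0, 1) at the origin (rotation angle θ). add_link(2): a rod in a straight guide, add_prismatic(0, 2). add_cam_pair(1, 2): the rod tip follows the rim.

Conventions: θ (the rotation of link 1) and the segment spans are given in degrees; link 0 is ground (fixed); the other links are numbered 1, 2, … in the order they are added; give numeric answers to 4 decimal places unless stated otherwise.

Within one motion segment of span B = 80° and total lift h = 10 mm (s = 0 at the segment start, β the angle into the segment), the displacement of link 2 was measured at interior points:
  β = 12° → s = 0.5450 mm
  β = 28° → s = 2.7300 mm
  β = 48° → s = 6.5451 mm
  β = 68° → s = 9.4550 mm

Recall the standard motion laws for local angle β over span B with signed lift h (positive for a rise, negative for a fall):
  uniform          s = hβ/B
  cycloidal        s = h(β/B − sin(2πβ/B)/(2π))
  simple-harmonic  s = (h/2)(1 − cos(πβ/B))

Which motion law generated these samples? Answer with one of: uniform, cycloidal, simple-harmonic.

candidates at β/B = r: uniform s = h·r (linear in β); cycloidal s = h·(r − sin(2πr)/(2π)); simple-harmonic s = (h/2)(1 − cos(πr))
β=12°: printed 0.5450 | uniform 1.5000, cycloidal 0.2124, simple-harmonic 0.5450
β=28°: printed 2.7300 | uniform 3.5000, cycloidal 2.2124, simple-harmonic 2.7300
β=48°: printed 6.5451 | uniform 6.0000, cycloidal 6.9355, simple-harmonic 6.5451
β=68°: printed 9.4550 | uniform 8.5000, cycloidal 9.7876, simple-harmonic 9.4550
only one law matches every sample → simple-harmonic

simple-harmonic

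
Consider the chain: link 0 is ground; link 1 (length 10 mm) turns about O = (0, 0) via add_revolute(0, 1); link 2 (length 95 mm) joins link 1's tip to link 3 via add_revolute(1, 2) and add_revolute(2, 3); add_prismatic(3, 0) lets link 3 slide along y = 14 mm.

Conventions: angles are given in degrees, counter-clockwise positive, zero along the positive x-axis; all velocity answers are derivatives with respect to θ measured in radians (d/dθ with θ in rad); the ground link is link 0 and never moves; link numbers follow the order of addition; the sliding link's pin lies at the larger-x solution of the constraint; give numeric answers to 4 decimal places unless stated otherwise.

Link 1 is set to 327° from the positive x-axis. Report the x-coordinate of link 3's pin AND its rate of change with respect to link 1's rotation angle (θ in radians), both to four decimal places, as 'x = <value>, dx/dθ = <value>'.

geometry: r = 10 mm, L = 95 mm, e = 14 mm
crank pin P = (r cos θ, r sin θ) = (8.386706, -5.446390)
h = r sin θ − e = -5.446390 − 14 = -19.446390
x = r cos θ + √(L² − h²) = 8.386706 + 92.988375 = 101.375081
dx/dθ = −r sin θ − h·r cos θ/√(L² − h²) (θ in radians; h = -19.446390) = 7.200278

x = 101.3751, dx/dθ = 7.2003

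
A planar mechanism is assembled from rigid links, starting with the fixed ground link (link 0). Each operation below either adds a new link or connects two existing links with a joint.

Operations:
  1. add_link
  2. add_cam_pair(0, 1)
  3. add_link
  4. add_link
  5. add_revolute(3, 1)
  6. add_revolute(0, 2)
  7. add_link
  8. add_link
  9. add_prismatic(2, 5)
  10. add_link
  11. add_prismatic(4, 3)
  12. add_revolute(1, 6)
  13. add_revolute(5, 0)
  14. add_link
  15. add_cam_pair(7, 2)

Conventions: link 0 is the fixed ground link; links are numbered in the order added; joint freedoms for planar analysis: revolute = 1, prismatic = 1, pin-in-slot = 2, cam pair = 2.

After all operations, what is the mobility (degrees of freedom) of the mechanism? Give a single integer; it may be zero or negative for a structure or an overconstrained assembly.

(L,J1,J2)=(1,0,0); link0 fixed
link1: (2,0,0)
C 0-1 [J2]: (2,0,1)
link2: (3,0,1)
link3: (4,0,1)
R 3-1 [J1]: (4,1,1)
R 0-2 [J1]: (4,2,1)
link4: (5,2,1)
link5: (6,2,1)
P 2-5 [J1]: (6,3,1)
link6: (7,3,1)
P 4-3 [J1]: (7,4,1)
R 1-6 [J1]: (7,5,1)
R 5-0 [J1]: (7,6,1)
link7: (8,6,1)
C 7-2 [J2]: (8,6,2)
Grübler: 3·7 − 2·6 − 2 = 7

M = 7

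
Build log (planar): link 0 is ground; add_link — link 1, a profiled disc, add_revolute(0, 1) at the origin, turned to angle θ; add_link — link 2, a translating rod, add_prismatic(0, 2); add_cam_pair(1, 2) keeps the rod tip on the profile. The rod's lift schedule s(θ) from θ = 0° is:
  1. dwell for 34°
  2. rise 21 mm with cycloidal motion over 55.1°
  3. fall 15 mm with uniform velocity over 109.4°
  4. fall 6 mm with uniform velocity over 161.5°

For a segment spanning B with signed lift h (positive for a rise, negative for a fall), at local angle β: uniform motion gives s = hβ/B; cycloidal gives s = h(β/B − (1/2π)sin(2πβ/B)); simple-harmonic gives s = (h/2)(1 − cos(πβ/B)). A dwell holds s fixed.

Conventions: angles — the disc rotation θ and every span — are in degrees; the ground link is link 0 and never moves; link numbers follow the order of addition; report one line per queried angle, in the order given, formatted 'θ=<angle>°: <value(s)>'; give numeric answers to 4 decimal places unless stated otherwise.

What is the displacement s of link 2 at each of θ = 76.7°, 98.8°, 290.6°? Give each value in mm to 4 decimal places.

seg 1 [0°–34°] dwell: s stays 0.0000
seg 2 [34°–89.1°] cycloidal, h=21: θ=76.7° here. β=42.7, B=55.1. 21·(0.7750 − sin(2π·0.7750)/(2π)) = 19.5753 → s = 19.5753
seg 2 [34°–89.1°] cycloidal, h=21: full span → s += 21 → s = 21.0000
seg 3 [89.1°–198.5°] uniform, h=-15: θ=98.8° here. β=9.7, B=109.4. -15·9.7/109.4 = -1.3300 → s = 19.6700
seg 3 [89.1°–198.5°] uniform, h=-15: full span → s += -15 → s = 6.0000
seg 4 [198.5°–360°] uniform, h=-6: θ=290.6° here. β=92.1, B=161.5. -6·92.1/161.5 = -3.4217 → s = 2.5783

θ=76.7°: 19.5753
θ=98.8°: 19.6700
θ=290.6°: 2.5783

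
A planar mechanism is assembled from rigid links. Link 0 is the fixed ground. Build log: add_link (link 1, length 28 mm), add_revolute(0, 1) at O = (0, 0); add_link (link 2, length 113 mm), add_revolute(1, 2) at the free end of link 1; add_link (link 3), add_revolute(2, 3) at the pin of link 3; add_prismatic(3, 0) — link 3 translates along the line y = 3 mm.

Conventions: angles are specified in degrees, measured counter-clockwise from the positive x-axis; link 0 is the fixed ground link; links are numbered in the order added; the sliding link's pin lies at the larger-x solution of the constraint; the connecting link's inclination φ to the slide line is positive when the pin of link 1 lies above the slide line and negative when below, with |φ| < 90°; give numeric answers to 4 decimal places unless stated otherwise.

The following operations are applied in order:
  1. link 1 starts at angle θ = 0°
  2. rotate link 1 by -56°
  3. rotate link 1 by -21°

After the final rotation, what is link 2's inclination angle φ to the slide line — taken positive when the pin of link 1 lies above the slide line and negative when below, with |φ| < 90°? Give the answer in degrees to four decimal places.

geometry: r = 28 mm, L = 113 mm, e = 3 mm; θ starts at 0°
rotate link 1 by -56°: θ ← 0° -56° = -56°
rotate link 1 by -21°: θ ← -56° -21° = -77°
h = r sin θ − e = -27.282362 − 3 = -30.282362
sin φ = h / L = -30.282362 / 113 = -0.26798550
φ = arcsin(-0.26798550) = -15.544428°

-15.5444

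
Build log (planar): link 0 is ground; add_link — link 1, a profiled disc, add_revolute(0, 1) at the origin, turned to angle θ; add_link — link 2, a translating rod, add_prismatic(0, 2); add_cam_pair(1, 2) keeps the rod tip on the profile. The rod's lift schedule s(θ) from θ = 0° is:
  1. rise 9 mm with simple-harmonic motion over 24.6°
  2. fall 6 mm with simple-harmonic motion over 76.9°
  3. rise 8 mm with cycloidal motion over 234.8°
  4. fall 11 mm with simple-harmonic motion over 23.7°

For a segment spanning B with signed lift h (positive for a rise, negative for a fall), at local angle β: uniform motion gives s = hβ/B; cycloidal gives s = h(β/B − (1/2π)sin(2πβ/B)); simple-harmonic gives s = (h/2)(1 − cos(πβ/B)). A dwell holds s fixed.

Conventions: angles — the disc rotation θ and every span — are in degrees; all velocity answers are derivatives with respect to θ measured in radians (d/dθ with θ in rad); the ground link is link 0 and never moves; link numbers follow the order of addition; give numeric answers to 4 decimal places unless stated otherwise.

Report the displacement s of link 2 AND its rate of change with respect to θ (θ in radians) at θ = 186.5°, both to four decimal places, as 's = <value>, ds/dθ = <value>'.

seg 1 [0°–24.6°] simple-harmonic, h=9: full span → s += 9 → s = 9.0000
seg 2 [24.6°–101.5°] simple-harmonic, h=-6: full span → s += -6 → s = 3.0000
seg 3 [101.5°–336.3°] cycloidal, h=8: θ=186.5° here. β=85, B=234.8. 8·(0.3620 − sin(2π·0.3620)/(2π)) = 1.9254 → s = 4.9254
velocity in seg [101.5°–336.3°] (cycloidal), θ in radians: β = 85° = 1.4835 rad, B = 234.8° = 4.0980 rad; ds/dθ = (h/B)(1 − cos(2πβ/B)) = (8/4.0980)(1 − cos(2π·0.3620)) = 3.215406 mm/rad

s = 4.9254, ds/dθ = 3.2154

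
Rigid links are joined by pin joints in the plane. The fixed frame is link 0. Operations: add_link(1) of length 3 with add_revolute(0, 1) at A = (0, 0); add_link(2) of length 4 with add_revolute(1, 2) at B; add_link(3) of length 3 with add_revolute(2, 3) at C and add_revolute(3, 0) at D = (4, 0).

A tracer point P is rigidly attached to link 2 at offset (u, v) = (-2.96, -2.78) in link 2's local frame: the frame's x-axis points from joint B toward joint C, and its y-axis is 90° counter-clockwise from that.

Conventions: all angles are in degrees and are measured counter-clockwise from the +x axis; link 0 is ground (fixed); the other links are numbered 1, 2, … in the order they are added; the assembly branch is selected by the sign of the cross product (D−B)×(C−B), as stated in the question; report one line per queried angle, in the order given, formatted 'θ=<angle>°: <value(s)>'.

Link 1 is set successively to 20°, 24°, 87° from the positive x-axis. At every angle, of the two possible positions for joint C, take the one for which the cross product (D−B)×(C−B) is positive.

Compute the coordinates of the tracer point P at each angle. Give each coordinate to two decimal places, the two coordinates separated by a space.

A=(0,0), D=(4.00,0)
θ=20°: B = A + 3.00·(cos20°, sin20°) = (2.8191, 1.0261)
θ=20°: |BD| = 1.5644
θ=20°: circle(B,4.00) ∩ circle(D,3.00): a=3.0195, h=2.6235
θ=20°:   candidates: C₊=(6.8191,1.0261) cross=4.104; C₋=(3.3777,-2.9347) cross=-4.104
θ=20°:   branch + wants cross > 0 → take C=(6.8191,1.0261) (cross=4.104)
θ=20°: ex = (C−B)/|BC| = (1.0000,0.0000); ey = (-0.0000,1.0000)
θ=20°: P = B + -2.96·ex + -2.78·ey = (-0.1409,-1.7539)
θ=24°: B = A + 3.00·(cos24°, sin24°) = (2.7406, 1.2202)
θ=24°: |BD| = 1.7535
θ=24°: circle(B,4.00) ∩ circle(D,3.00): a=2.8727, h=2.7834
θ=24°:   candidates: C₊=(6.7406,1.2202) cross=4.881; C₋=(2.8669,-2.7778) cross=-4.881
θ=24°:   branch + wants cross > 0 → take C=(6.7406,1.2202) (cross=4.881)
θ=24°: ex = (C−B)/|BC| = (1.0000,0.0000); ey = (-0.0000,1.0000)
θ=24°: P = B + -2.96·ex + -2.78·ey = (-0.2194,-1.5598)
θ=87°: B = A + 3.00·(cos87°, sin87°) = (0.1570, 2.9959)
θ=87°: |BD| = 4.8728
θ=87°: circle(B,4.00) ∩ circle(D,3.00): a=3.1547, h=2.4593
θ=87°:   candidates: C₊=(4.1570,2.9959) cross=11.984; C₋=(1.1330,-0.8832) cross=-11.984
θ=87°:   branch + wants cross > 0 → take C=(4.1570,2.9959) (cross=11.984)
θ=87°: ex = (C−B)/|BC| = (1.0000,0.0000); ey = (-0.0000,1.0000)
θ=87°: P = B + -2.96·ex + -2.78·ey = (-2.8030,0.2159)

θ=20°: -0.14 -1.75
θ=24°: -0.22 -1.56
θ=87°: -2.80 0.22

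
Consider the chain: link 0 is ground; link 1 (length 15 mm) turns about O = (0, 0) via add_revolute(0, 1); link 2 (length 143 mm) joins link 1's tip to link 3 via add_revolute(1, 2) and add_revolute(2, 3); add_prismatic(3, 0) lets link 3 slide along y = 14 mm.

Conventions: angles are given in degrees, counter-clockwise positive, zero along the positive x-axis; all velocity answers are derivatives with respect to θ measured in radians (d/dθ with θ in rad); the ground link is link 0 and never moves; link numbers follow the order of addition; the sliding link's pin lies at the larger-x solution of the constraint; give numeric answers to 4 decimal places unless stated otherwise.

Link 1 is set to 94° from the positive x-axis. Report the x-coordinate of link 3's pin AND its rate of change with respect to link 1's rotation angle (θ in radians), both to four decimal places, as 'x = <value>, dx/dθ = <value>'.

geometry: r = 15 mm, L = 143 mm, e = 14 mm
crank pin P = (r cos θ, r sin θ) = (-1.046347, 14.963461)
h = r sin θ − e = 14.963461 − 14 = 0.963461
x = r cos θ + √(L² − h²) = -1.046347 + 142.996754 = 141.950407
dx/dθ = −r sin θ − h·r cos θ/√(L² − h²) (θ in radians; h = 0.963461) = -14.956411

x = 141.9504, dx/dθ = -14.9564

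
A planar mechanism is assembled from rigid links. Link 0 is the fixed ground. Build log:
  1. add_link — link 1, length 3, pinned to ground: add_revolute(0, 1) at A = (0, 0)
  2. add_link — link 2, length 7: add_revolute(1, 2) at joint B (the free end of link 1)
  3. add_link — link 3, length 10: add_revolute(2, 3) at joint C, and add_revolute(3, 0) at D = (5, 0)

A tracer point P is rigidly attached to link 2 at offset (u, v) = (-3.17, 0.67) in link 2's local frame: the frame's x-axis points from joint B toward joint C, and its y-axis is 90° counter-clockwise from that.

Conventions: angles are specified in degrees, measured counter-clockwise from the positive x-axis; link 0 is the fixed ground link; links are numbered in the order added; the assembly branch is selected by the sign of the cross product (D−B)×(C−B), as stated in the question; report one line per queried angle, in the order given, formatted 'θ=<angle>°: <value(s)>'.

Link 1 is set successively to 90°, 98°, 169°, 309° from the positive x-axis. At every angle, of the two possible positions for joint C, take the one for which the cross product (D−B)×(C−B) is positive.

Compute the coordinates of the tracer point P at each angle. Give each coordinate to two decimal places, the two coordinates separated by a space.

A=(0,0), D=(5.00,0)
θ=90°: B = A + 3.00·(cos90°, sin90°) = (0.0000, 3.0000)
θ=90°: |BD| = 5.8310
θ=90°: circle(B,7.00) ∩ circle(D,10.00): a=-1.4577, h=6.8465
θ=90°:   candidates: C₊=(2.2725,9.6209) cross=39.922; C₋=(-4.7725,-2.1209) cross=-39.922
θ=90°:   branch + wants cross > 0 → take C=(2.2725,9.6209) (cross=39.922)
θ=90°: ex = (C−B)/|BC| = (0.3246,0.9458); ey = (-0.9458,0.3246)
θ=90°: P = B + -3.17·ex + 0.67·ey = (-1.6628,0.2192)
θ=98°: B = A + 3.00·(cos98°, sin98°) = (-0.4175, 2.9708)
θ=98°: |BD| = 6.1786
θ=98°: circle(B,7.00) ∩ circle(D,10.00): a=-1.0378, h=6.9226
θ=98°:   candidates: C₊=(2.0010,9.5397) cross=42.772; C₋=(-4.6561,-2.6001) cross=-42.772
θ=98°:   branch + wants cross > 0 → take C=(2.0010,9.5397) (cross=42.772)
θ=98°: ex = (C−B)/|BC| = (0.3455,0.9384); ey = (-0.9384,0.3455)
θ=98°: P = B + -3.17·ex + 0.67·ey = (-2.1415,0.2275)
θ=169°: B = A + 3.00·(cos169°, sin169°) = (-2.9449, 0.5724)
θ=169°: |BD| = 7.9655
θ=169°: circle(B,7.00) ∩ circle(D,10.00): a=0.7814, h=6.9562
θ=169°:   candidates: C₊=(-1.6656,7.4545) cross=55.410; C₋=(-2.6654,-6.4220) cross=-55.410
θ=169°:   branch + wants cross > 0 → take C=(-1.6656,7.4545) (cross=55.410)
θ=169°: ex = (C−B)/|BC| = (0.1828,0.9832); ey = (-0.9832,0.1828)
θ=169°: P = B + -3.17·ex + 0.67·ey = (-4.1829,-2.4217)
θ=309°: B = A + 3.00·(cos309°, sin309°) = (1.8880, -2.3314)
θ=309°: |BD| = 3.8885
θ=309°: circle(B,7.00) ∩ circle(D,10.00): a=-4.6136, h=5.2645
θ=309°:   candidates: C₊=(-4.9608,-0.8843) cross=20.471; C₋=(1.3521,-9.3109) cross=-20.471
θ=309°:   branch + wants cross > 0 → take C=(-4.9608,-0.8843) (cross=20.471)
θ=309°: ex = (C−B)/|BC| = (-0.9784,0.2067); ey = (-0.2067,-0.9784)
θ=309°: P = B + -3.17·ex + 0.67·ey = (4.8510,-3.6423)

θ=90°: -1.66 0.22
θ=98°: -2.14 0.23
θ=169°: -4.18 -2.42
θ=309°: 4.85 -3.64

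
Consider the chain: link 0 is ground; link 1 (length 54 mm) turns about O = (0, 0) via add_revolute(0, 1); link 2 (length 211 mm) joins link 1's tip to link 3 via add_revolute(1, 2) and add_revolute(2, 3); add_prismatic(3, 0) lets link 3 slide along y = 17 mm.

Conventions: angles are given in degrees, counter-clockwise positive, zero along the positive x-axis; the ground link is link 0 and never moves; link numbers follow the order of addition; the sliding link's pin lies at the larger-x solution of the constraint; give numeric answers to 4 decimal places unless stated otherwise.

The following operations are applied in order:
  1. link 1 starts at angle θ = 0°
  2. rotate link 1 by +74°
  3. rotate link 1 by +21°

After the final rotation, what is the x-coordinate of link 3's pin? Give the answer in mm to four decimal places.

geometry: r = 54 mm, L = 211 mm, e = 17 mm; θ starts at 0°
rotate link 1 by +74°: θ ← 0° +74° = 74°
rotate link 1 by +21°: θ ← 74° +21° = 95°
crank pin P = (r cos θ, r sin θ) = (-4.706410, 53.794514)
h = r sin θ − e = 53.794514 − 17 = 36.794514
x = r cos θ + √(L² − h²) = -4.706410 + 207.767090 = 203.060680

203.0607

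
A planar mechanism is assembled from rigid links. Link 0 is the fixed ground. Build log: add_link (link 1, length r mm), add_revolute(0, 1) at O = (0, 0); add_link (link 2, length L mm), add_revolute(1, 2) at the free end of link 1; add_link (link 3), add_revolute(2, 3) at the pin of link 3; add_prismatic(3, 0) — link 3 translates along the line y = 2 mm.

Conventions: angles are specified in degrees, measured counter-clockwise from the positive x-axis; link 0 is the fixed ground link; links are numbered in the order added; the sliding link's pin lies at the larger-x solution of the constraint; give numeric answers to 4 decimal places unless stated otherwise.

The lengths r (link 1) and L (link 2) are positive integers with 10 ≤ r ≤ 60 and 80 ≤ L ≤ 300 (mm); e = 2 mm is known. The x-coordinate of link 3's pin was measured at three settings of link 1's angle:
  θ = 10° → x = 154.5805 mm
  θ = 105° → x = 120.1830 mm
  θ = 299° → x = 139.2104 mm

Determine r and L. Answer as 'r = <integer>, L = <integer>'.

constraint per measurement: (x − r cos θ)² + (r sin θ − e)² = L²
subtracting the θ₁ and θ₂ equations cancels the r² and L² terms:
r = (x₁² − x₂²) / (2[(x₁cos θ₁ + e sin θ₁) − (x₂cos θ₂ + e sin θ₂)]) = 26.0000 → r = 26
L² = (x₁ − r cos θ₁)² + (r sin θ₁ − e)² = 16641.0037 → L = 129.0000 → L = 129
check at θ₃=299°: x = 139.2104 (printed 139.2104) ✓

r = 26, L = 129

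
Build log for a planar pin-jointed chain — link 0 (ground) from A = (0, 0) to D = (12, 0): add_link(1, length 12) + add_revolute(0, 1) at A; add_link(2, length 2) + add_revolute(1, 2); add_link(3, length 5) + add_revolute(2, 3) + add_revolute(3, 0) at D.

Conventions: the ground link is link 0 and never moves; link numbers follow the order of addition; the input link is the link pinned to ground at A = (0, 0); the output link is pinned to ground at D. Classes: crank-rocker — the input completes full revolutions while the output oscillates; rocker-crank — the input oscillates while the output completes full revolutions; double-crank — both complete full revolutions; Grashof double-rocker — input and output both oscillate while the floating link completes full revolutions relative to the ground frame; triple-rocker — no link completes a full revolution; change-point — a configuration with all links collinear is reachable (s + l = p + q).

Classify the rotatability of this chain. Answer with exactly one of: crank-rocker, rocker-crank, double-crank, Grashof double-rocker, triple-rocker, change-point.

lengths: ground=12, input=12, coupler=2, output=5
sorted: s=2 (shortest), l=12 (longest), p+q=17
s + l = 14 vs p + q = 17
s + l < p + q (Grashof) with shortest = coupler link → Grashof double-rocker

Grashof double-rocker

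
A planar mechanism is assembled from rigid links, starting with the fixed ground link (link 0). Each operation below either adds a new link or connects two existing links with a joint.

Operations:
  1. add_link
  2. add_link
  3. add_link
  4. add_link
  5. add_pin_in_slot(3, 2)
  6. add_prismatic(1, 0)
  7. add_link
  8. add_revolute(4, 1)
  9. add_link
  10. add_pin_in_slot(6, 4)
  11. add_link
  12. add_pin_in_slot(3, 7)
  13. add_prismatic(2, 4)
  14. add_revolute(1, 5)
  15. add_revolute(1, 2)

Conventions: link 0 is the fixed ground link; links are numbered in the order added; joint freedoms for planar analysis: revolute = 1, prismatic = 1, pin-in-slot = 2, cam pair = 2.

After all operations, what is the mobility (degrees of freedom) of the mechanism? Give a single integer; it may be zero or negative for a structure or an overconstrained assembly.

link 0 = ground. State L|J1|J2 = 1|0|0
+link1  2|0|0
+link2  3|0|0
+link3  4|0|0
+link4  5|0|0
PS(3,2) f=2→J2  5|0|1
P(1,0) f=1→J1  5|1|1
+link5  6|1|1
R(4,1) f=1→J1  6|2|1
+link6  7|2|1
PS(6,4) f=2→J2  7|2|2
+link7  8|2|2
PS(3,7) f=2→J2  8|2|3
P(2,4) f=1→J1  8|3|3
R(1,5) f=1→J1  8|4|3
R(1,2) f=1→J1  8|5|3
M = 3(8−1)−2·5−3 = 21−10−3 = 8

M = 8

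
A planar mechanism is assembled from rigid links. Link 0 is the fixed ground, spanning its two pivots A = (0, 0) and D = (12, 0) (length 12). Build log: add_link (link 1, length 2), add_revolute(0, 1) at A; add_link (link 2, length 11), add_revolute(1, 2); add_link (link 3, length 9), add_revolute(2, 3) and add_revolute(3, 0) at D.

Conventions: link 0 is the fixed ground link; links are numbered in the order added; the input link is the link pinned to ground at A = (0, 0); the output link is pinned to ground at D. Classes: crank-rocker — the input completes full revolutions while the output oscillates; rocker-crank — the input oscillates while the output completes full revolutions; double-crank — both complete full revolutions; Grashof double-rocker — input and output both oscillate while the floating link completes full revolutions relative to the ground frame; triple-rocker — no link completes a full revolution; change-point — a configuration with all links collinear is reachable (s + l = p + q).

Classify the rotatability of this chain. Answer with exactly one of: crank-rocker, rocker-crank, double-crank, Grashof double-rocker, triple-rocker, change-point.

lengths: ground=12, input=2, coupler=11, output=9
sorted: s=2 (shortest), l=12 (longest), p+q=20
s + l = 14 vs p + q = 20
s + l < p + q (Grashof) with shortest = input link → crank-rocker

crank-rocker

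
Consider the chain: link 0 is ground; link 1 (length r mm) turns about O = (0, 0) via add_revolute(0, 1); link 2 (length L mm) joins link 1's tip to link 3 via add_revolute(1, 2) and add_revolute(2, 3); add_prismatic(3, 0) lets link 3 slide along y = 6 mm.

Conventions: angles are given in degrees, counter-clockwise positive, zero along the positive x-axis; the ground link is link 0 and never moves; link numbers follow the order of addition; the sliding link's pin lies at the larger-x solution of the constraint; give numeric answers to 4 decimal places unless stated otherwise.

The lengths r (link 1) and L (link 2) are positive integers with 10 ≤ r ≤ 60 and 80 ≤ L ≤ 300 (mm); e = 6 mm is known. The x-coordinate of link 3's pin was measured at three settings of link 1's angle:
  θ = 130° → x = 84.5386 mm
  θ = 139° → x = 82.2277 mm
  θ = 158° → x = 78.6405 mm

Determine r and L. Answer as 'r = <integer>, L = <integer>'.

constraint per measurement: (x − r cos θ)² + (r sin θ − e)² = L²
subtracting the θ₁ and θ₂ equations cancels the r² and L² terms:
r = (x₁² − x₂²) / (2[(x₁cos θ₁ + e sin θ₁) − (x₂cos θ₂ + e sin θ₂)]) = 23.0007 → r = 23
L² = (x₁ − r cos θ₁)² + (r sin θ₁ − e)² = 10000.0034 → L = 100.0000 → L = 100
check at θ₃=158°: x = 78.6405 (printed 78.6405) ✓

r = 23, L = 100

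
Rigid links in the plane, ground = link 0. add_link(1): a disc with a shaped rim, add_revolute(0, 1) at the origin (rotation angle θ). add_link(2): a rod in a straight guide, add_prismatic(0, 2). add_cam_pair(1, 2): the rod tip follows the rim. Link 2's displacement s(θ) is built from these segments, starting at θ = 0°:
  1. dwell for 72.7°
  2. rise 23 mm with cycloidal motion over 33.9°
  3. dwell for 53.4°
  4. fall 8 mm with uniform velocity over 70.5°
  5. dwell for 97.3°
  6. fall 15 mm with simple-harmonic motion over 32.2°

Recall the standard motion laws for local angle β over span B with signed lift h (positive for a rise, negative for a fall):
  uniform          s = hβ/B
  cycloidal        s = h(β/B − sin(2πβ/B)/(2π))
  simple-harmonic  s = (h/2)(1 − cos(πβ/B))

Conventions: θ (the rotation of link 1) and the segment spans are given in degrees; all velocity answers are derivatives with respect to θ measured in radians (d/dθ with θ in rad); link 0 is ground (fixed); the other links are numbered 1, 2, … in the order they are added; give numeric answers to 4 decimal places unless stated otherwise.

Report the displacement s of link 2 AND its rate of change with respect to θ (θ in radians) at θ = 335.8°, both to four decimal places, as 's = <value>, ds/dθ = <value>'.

segment 1 (0° to 72.7°, dwell): s unchanged at 0.0000
segment 2 (72.7° to 106.6°, cycloidal, h = 23) is passed completely: s = 0.0000 + (23) = 23.0000
segment 3 (106.6° to 160°, dwell): s unchanged at 23.0000
segment 4 (160° to 230.5°, uniform, h = -8) is passed completely: s = 23.0000 + (-8) = 15.0000
segment 5 (230.5° to 327.8°, dwell): s unchanged at 15.0000
θ = 335.8° falls in segment 6 (327.8° to 360°, simple-harmonic, h = -15): β = 335.8 − 327.8 = 8°, B = 32.2°; Δs = -15/2·(1 − cos(π·0.2484)) = -2.1709; s = 15.0000 − 2.1709 = 12.8291
velocity in seg [327.8°–360°] (simple-harmonic), θ in radians: β = 8° = 0.1396 rad, B = 32.2° = 0.5620 rad; ds/dθ = (πh/(2B)) sin(πβ/B) = (π·(-15)/(2·0.5620)) sin(π·0.2484) = -29.500810 mm/rad

s = 12.8291, ds/dθ = -29.5008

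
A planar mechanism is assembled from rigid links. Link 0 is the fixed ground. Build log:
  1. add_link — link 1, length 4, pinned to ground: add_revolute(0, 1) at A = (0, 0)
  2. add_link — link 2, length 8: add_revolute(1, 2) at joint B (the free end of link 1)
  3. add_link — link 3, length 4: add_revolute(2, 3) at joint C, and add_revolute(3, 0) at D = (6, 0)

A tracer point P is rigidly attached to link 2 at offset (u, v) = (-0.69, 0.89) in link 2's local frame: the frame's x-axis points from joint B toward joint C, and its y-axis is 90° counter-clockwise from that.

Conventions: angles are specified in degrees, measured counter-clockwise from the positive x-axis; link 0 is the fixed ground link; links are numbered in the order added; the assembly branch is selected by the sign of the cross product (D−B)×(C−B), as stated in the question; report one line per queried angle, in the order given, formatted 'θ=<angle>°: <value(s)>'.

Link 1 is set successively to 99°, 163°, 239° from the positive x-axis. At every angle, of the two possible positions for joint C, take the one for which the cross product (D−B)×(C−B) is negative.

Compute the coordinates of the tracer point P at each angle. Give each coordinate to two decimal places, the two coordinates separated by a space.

A=(0,0), D=(6.00,0)
θ=99°: B = A + 4.00·(cos99°, sin99°) = (-0.6257, 3.9508)
θ=99°: |BD| = 7.7142
θ=99°: circle(B,8.00) ∩ circle(D,4.00): a=6.9682, h=3.9298
θ=99°:   candidates: C₊=(7.3719,3.7574) cross=30.315; C₋=(3.3467,-2.9933) cross=-30.315
θ=99°:   branch - wants cross < 0 → take C=(3.3467,-2.9933) (cross=-30.315)
θ=99°: ex = (C−B)/|BC| = (0.4966,-0.8680); ey = (0.8680,0.4966)
θ=99°: P = B + -0.69·ex + 0.89·ey = (-0.1958,4.9916)
θ=163°: B = A + 4.00·(cos163°, sin163°) = (-3.8252, 1.1695)
θ=163°: |BD| = 9.8946
θ=163°: circle(B,8.00) ∩ circle(D,4.00): a=7.3729, h=3.1050
θ=163°:   candidates: C₊=(3.8630,3.3813) cross=30.723; C₋=(3.1290,-2.7852) cross=-30.723
θ=163°:   branch - wants cross < 0 → take C=(3.1290,-2.7852) (cross=-30.723)
θ=163°: ex = (C−B)/|BC| = (0.8693,-0.4943); ey = (0.4943,0.8693)
θ=163°: P = B + -0.69·ex + 0.89·ey = (-3.9851,2.2842)
θ=239°: B = A + 4.00·(cos239°, sin239°) = (-2.0602, -3.4287)
θ=239°: |BD| = 8.7591
θ=239°: circle(B,8.00) ∩ circle(D,4.00): a=7.1196, h=3.6485
θ=239°:   candidates: C₊=(3.0631,2.7156) cross=31.958; C₋=(5.9195,-3.9992) cross=-31.958
θ=239°:   branch - wants cross < 0 → take C=(5.9195,-3.9992) (cross=-31.958)
θ=239°: ex = (C−B)/|BC| = (0.9975,-0.0713); ey = (0.0713,0.9975)
θ=239°: P = B + -0.69·ex + 0.89·ey = (-2.6849,-2.4917)

θ=99°: -0.20 4.99
θ=163°: -3.99 2.28
θ=239°: -2.68 -2.49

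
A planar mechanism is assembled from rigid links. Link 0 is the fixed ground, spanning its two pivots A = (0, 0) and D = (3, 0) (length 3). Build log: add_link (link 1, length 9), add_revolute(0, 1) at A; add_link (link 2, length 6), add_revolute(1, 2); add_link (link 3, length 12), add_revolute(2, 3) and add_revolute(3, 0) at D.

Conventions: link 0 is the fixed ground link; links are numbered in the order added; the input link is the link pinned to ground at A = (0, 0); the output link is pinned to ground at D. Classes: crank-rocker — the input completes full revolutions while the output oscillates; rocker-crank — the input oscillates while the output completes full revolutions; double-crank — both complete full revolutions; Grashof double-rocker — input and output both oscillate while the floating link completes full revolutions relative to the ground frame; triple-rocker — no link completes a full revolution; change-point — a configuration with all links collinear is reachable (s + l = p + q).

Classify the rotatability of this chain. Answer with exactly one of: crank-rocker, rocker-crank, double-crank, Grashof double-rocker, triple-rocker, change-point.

lengths: ground=3, input=9, coupler=6, output=12
sorted: s=3 (shortest), l=12 (longest), p+q=15
s + l = 15 vs p + q = 15
s + l = p + q → change-point (collinear configuration reachable)

change-point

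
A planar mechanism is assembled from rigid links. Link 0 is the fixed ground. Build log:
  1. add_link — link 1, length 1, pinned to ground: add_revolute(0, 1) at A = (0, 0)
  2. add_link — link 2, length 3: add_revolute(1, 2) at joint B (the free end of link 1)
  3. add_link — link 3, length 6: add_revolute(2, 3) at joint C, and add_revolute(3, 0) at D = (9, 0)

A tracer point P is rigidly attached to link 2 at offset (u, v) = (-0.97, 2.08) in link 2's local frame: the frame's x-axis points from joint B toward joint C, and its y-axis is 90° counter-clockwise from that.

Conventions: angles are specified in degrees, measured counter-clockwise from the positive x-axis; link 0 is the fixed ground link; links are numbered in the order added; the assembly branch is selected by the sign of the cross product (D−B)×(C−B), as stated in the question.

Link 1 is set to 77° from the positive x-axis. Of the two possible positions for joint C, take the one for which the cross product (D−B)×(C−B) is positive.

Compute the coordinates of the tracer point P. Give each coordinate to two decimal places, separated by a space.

A=(0,0), D=(9.00,0)
B = A + 1.00·(cos77°, sin77°) = (0.2250, 0.9744)
|BD| = 8.8290
circle(B,3.00) ∩ circle(D,6.00): a=2.8854, h=0.8211
  candidates: C₊=(3.1834,1.4721) cross=7.250; C₋=(3.0021,-0.1602) cross=-7.250
  branch + wants cross > 0 → take C=(3.1834,1.4721) (cross=7.250)
ex = (C−B)/|BC| = (0.9861,0.1659); ey = (-0.1659,0.9861)
P = B + -0.97·ex + 2.08·ey = (-1.0767,2.8646)

-1.08 2.86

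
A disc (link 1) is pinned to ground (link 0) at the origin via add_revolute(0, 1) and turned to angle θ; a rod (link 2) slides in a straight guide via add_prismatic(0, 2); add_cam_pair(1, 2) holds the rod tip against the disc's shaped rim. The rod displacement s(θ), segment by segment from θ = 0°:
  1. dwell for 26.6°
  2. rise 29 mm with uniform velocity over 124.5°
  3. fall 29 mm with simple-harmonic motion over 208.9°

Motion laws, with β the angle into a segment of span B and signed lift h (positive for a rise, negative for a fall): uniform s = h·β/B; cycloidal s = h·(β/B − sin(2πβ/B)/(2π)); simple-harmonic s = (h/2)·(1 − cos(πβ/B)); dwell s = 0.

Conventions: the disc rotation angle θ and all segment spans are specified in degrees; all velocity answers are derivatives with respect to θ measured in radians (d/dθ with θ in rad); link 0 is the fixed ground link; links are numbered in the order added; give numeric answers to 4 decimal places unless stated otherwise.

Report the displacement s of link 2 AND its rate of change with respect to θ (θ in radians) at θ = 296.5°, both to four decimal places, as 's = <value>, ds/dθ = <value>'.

segment 1 (0° to 26.6°, dwell): s unchanged at 0.0000
segment 2 (26.6° to 151.1°, uniform, h = 29) is passed completely: s = 0.0000 + (29) = 29.0000
θ = 296.5° falls in segment 3 (151.1° to 360°, simple-harmonic, h = -29): β = 296.5 − 151.1 = 145.4°, B = 208.9°; Δs = -29/2·(1 − cos(π·0.6960)) = -22.8758; s = 29.0000 − 22.8758 = 6.1242
velocity in seg [151.1°–360°] (simple-harmonic), θ in radians: β = 145.4° = 2.5377 rad, B = 208.9° = 3.6460 rad; ds/dθ = (πh/(2B)) sin(πβ/B) = (π·(-29)/(2·3.6460)) sin(π·0.6960) = -10.198748 mm/rad

s = 6.1242, ds/dθ = -10.1987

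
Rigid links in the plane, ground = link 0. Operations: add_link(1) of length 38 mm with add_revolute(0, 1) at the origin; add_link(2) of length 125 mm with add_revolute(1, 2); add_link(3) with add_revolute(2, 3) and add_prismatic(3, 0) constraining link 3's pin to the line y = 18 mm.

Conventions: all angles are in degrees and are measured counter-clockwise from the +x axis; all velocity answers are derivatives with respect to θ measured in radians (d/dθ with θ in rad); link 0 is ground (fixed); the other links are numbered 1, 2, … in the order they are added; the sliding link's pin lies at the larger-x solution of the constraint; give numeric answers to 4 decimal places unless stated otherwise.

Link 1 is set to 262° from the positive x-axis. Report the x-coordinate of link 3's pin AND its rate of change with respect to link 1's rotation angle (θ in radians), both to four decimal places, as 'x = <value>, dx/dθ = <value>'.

geometry: r = 38 mm, L = 125 mm, e = 18 mm
crank pin P = (r cos θ, r sin θ) = (-5.288578, -37.630187)
h = r sin θ − e = -37.630187 − 18 = -55.630187
x = r cos θ + √(L² − h²) = -5.288578 + 111.938744 = 106.650166
dx/dθ = −r sin θ − h·r cos θ/√(L² − h²) (θ in radians; h = -55.630187) = 35.001923

x = 106.6502, dx/dθ = 35.0019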